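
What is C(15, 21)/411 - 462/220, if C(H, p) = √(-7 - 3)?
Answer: -21/10 + I*√10/411 ≈ -2.1 + 0.0076941*I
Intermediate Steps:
C(H, p) = I*√10 (C(H, p) = √(-10) = I*√10)
C(15, 21)/411 - 462/220 = (I*√10)/411 - 462/220 = (I*√10)*(1/411) - 462*1/220 = I*√10/411 - 21/10 = -21/10 + I*√10/411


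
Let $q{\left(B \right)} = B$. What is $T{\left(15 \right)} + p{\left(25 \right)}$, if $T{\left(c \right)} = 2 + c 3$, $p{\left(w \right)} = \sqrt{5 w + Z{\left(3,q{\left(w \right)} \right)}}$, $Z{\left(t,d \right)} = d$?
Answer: $47 + 5 \sqrt{6} \approx 59.247$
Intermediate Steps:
$p{\left(w \right)} = \sqrt{6} \sqrt{w}$ ($p{\left(w \right)} = \sqrt{5 w + w} = \sqrt{6 w} = \sqrt{6} \sqrt{w}$)
$T{\left(c \right)} = 2 + 3 c$
$T{\left(15 \right)} + p{\left(25 \right)} = \left(2 + 3 \cdot 15\right) + \sqrt{6} \sqrt{25} = \left(2 + 45\right) + \sqrt{6} \cdot 5 = 47 + 5 \sqrt{6}$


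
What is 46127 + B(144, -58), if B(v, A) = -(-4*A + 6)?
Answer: 45889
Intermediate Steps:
B(v, A) = -6 + 4*A (B(v, A) = -(6 - 4*A) = -6 + 4*A)
46127 + B(144, -58) = 46127 + (-6 + 4*(-58)) = 46127 + (-6 - 232) = 46127 - 238 = 45889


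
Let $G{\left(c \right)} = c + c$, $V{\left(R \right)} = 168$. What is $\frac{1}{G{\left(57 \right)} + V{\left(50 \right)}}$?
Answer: $\frac{1}{282} \approx 0.0035461$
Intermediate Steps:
$G{\left(c \right)} = 2 c$
$\frac{1}{G{\left(57 \right)} + V{\left(50 \right)}} = \frac{1}{2 \cdot 57 + 168} = \frac{1}{114 + 168} = \frac{1}{282}$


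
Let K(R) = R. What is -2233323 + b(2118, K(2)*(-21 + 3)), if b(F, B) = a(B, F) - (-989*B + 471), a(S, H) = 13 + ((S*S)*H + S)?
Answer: 475507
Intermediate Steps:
a(S, H) = 13 + S + H*S² (a(S, H) = 13 + (S²*H + S) = 13 + (H*S² + S) = 13 + (S + H*S²) = 13 + S + H*S²)
b(F, B) = -458 + 990*B + F*B² (b(F, B) = (13 + B + F*B²) - (-989*B + 471) = (13 + B + F*B²) - (471 - 989*B) = (13 + B + F*B²) + (-471 + 989*B) = -458 + 990*B + F*B²)
-2233323 + b(2118, K(2)*(-21 + 3)) = -2233323 + (-458 + 990*(2*(-21 + 3)) + 2118*(2*(-21 + 3))²) = -2233323 + (-458 + 990*(2*(-18)) + 2118*(2*(-18))²) = -2233323 + (-458 + 990*(-36) + 2118*(-36)²) = -2233323 + (-458 - 35640 + 2118*1296) = -2233323 + (-458 - 35640 + 2744928) = -2233323 + 2708830 = 475507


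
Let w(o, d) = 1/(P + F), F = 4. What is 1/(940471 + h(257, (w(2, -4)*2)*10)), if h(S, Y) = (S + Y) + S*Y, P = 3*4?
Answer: 2/1882101 ≈ 1.0626e-6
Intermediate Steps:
P = 12
w(o, d) = 1/16 (w(o, d) = 1/(12 + 4) = 1/16)
h(S, Y) = S + Y + S*Y
1/(940471 + h(257, (w(2, -4)*2)*10)) = 1/(940471 + (257 + ((1/16)*2)*10 + 257*(((1/16)*2)*10))) = 1/(940471 + (257 + (1/8)*10 + 257*((1/8)*10))) = 1/(940471 + (257 + 5/4 + 257*(5/4))) = 1/(940471 + (257 + 5/4 + 1285/4)) = 1/(940471 + 1159/2) = 1/(1882101/2) = 2/1882101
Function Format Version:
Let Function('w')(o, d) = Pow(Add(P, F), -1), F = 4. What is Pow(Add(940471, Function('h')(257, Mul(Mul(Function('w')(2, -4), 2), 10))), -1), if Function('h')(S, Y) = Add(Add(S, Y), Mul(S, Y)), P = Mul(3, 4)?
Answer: Rational(2, 1882101) ≈ 1.0626e-6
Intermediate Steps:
P = 12
Function('w')(o, d) = Rational(1, 16) (Function('w')(o, d) = Pow(Add(12, 4), -1) = Pow(16, -1) = Rational(1, 16))
Function('h')(S, Y) = Add(S, Y, Mul(S, Y))
Pow(Add(940471, Function('h')(257, Mul(Mul(Function('w')(2, -4), 2), 10))), -1) = Pow(Add(940471, Add(257, Mul(Mul(Rational(1, 16), 2), 10), Mul(257, Mul(Mul(Rational(1, 16), 2), 10)))), -1) = Pow(Add(940471, Add(257, Mul(Rational(1, 8), 10), Mul(257, Mul(Rational(1, 8), 10)))), -1) = Pow(Add(940471, Add(257, Rational(5, 4), Mul(257, Rational(5, 4)))), -1) = Pow(Add(940471, Add(257, Rational(5, 4), Rational(1285, 4))), -1) = Pow(Add(940471, Rational(1159, 2)), -1) = Pow(Rational(1882101, 2), -1) = Rational(2, 1882101)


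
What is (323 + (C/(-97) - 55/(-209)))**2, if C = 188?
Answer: 350703208804/3396649 ≈ 1.0325e+5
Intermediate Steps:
(323 + (C/(-97) - 55/(-209)))**2 = (323 + (188/(-97) - 55/(-209)))**2 = (323 + (188*(-1/97) - 55*(-1/209)))**2 = (323 + (-188/97 + 5/19))**2 = (323 - 3087/1843)**2 = (592202/1843)**2 = 350703208804/3396649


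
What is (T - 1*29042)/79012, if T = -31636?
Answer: -30339/39506 ≈ -0.76796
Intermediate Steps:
(T - 1*29042)/79012 = (-31636 - 1*29042)/79012 = (-31636 - 29042)*(1/79012) = -60678*1/79012 = -30339/39506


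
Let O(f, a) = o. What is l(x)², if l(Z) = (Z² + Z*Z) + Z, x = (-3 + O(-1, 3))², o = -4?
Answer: 23532201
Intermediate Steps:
O(f, a) = -4
x = 49 (x = (-3 - 4)² = (-7)² = 49)
l(Z) = Z + 2*Z² (l(Z) = (Z² + Z²) + Z = 2*Z² + Z = Z + 2*Z²)
l(x)² = (49*(1 + 2*49))² = (49*(1 + 98))² = (49*99)² = 4851² = 23532201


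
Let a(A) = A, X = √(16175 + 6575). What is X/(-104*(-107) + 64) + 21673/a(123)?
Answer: 21673/123 + 5*√910/11192 ≈ 176.22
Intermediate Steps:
X = 5*√910 (X = √22750 = 5*√910 ≈ 150.83)
X/(-104*(-107) + 64) + 21673/a(123) = (5*√910)/(-104*(-107) + 64) + 21673/123 = (5*√910)/(11128 + 64) + 21673*(1/123) = (5*√910)/11192 + 21673/123 = (5*√910)*(1/11192) + 21673/123 = 5*√910/11192 + 21673/123 = 21673/123 + 5*√910/11192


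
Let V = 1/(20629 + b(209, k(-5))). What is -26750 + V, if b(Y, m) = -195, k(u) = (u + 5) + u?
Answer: -546609499/20434 ≈ -26750.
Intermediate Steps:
k(u) = 5 + 2*u (k(u) = (5 + u) + u = 5 + 2*u)
V = 1/20434 (V = 1/(20629 - 195) = 1/20434 ≈ 4.8938e-5)
-26750 + V = -26750 + 1/20434 = -546609499/20434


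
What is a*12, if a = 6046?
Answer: 72552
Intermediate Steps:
a*12 = 6046*12 = 72552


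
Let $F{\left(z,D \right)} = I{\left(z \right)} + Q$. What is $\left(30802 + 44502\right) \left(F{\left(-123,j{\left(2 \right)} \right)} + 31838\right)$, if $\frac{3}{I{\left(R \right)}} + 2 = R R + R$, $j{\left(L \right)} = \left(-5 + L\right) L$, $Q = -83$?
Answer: $\frac{8969685784998}{3751} \approx 2.3913 \cdot 10^{9}$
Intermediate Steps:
$j{\left(L \right)} = L \left(-5 + L\right)$
$I{\left(R \right)} = \frac{3}{-2 + R + R^{2}}$ ($I{\left(R \right)} = \frac{3}{-2 + \left(R R + R\right)} = \frac{3}{-2 + \left(R^{2} + R\right)} = \frac{3}{-2 + \left(R + R^{2}\right)} = \frac{3}{-2 + R + R^{2}}$)
$F{\left(z,D \right)} = -83 + \frac{3}{-2 + z + z^{2}}$ ($F{\left(z,D \right)} = \frac{3}{-2 + z + z^{2}} - 83 = -83 + \frac{3}{-2 + z + z^{2}}$)
$\left(30802 + 44502\right) \left(F{\left(-123,j{\left(2 \right)} \right)} + 31838\right) = \left(30802 + 44502\right) \left(\left(-83 + \frac{3}{-2 - 123 + \left(-123\right)^{2}}\right) + 31838\right) = 75304 \left(\left(-83 + \frac{3}{-2 - 123 + 15129}\right) + 31838\right) = 75304 \left(\left(-83 + \frac{3}{15004}\right) + 31838\right) = 75304 \left(- \frac{1245329}{15004} + 31838\right) = 75304 \cdot \frac{476452023}{15004} = \frac{8969685784998}{3751}$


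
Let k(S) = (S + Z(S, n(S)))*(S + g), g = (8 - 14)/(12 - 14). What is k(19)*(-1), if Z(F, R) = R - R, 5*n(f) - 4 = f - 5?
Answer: -418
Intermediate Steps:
n(f) = -⅕ + f/5 (n(f) = ⅘ + (f - 5)/5 = ⅘ + (-5 + f)/5 = ⅘ + (-1 + f/5) = -⅕ + f/5)
Z(F, R) = 0
g = 3 (g = -6/(-2) = -6*(-½) = 3)
k(S) = S*(3 + S) (k(S) = (S + 0)*(S + 3) = S*(3 + S))
k(19)*(-1) = (19*(3 + 19))*(-1) = (19*22)*(-1) = 418*(-1) = -418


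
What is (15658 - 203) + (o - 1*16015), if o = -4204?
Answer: -4764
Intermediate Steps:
(15658 - 203) + (o - 1*16015) = (15658 - 203) + (-4204 - 1*16015) = 15455 + (-4204 - 16015) = 15455 - 20219 = -4764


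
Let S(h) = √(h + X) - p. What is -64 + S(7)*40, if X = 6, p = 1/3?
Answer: -232/3 + 40*√13 ≈ 66.889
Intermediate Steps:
p = ⅓ ≈ 0.33333
S(h) = -⅓ + √(6 + h) (S(h) = √(h + 6) - 1*⅓ = √(6 + h) - ⅓ = -⅓ + √(6 + h))
-64 + S(7)*40 = -64 + (-⅓ + √(6 + 7))*40 = -64 + (-⅓ + √13)*40 = -64 + (-40/3 + 40*√13) = -232/3 + 40*√13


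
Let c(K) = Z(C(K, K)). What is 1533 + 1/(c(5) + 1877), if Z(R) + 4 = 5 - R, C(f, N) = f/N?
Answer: 2877442/1877 ≈ 1533.0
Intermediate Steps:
Z(R) = 1 - R (Z(R) = -4 + (5 - R) = 1 - R)
c(K) = 0 (c(K) = 1 - K/K = 1 - 1*1 = 1 - 1 = 0)
1533 + 1/(c(5) + 1877) = 1533 + 1/(0 + 1877) = 1533 + 1/1877 = 2877442/1877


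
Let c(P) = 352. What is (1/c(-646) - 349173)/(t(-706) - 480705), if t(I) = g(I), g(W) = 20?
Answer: 24581779/33840224 ≈ 0.72641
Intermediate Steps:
t(I) = 20
(1/c(-646) - 349173)/(t(-706) - 480705) = (1/352 - 349173)/(20 - 480705) = (1/352 - 349173)/(-480685) = -122908895/352*(-1/480685) = 24581779/33840224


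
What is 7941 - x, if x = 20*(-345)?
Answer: 14841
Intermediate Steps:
x = -6900
7941 - x = 7941 - 1*(-6900) = 7941 + 6900 = 14841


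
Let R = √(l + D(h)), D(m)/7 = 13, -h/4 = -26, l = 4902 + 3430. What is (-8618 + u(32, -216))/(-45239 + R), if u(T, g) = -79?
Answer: 393443583/2046558698 + 8697*√8423/2046558698 ≈ 0.19264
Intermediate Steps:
l = 8332
h = 104 (h = -4*(-26) = 104)
D(m) = 91 (D(m) = 7*13 = 91)
R = √8423 (R = √(8332 + 91) = √8423 ≈ 91.777)
(-8618 + u(32, -216))/(-45239 + R) = (-8618 - 79)/(-45239 + √8423) = -8697/(-45239 + √8423)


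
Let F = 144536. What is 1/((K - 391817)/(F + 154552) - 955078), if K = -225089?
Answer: -149544/142826492885 ≈ -1.0470e-6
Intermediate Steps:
1/((K - 391817)/(F + 154552) - 955078) = 1/((-225089 - 391817)/(144536 + 154552) - 955078) = 1/(-616906/299088 - 955078) = 1/(-616906*1/299088 - 955078) = 1/(-308453/149544 - 955078) = 1/(-142826492885/149544) = -149544/142826492885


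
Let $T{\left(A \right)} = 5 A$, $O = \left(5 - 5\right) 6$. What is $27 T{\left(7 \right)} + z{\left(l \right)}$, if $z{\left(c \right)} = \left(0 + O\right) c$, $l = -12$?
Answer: $945$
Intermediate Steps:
$O = 0$ ($O = 0 \cdot 6 = 0$)
$z{\left(c \right)} = 0$ ($z{\left(c \right)} = \left(0 + 0\right) c = 0 c = 0$)
$27 T{\left(7 \right)} + z{\left(l \right)} = 27 \cdot 5 \cdot 7 + 0 = 27 \cdot 35 + 0 = 945 + 0 = 945$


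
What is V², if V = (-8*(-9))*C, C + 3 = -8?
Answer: 627264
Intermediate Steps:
C = -11 (C = -3 - 8 = -11)
V = -792 (V = -8*(-9)*(-11) = 72*(-11) = -792)
V² = (-792)² = 627264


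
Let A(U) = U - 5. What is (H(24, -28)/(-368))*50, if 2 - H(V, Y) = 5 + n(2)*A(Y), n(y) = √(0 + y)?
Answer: 75/184 - 825*√2/184 ≈ -5.9333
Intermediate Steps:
A(U) = -5 + U
n(y) = √y
H(V, Y) = -3 - √2*(-5 + Y) (H(V, Y) = 2 - (5 + √2*(-5 + Y)) = 2 + (-5 - √2*(-5 + Y)) = -3 - √2*(-5 + Y))
(H(24, -28)/(-368))*50 = ((-3 + √2*(5 - 1*(-28)))/(-368))*50 = ((-3 + √2*(5 + 28))*(-1/368))*50 = ((-3 + √2*33)*(-1/368))*50 = ((-3 + 33*√2)*(-1/368))*50 = (3/368 - 33*√2/368)*50 = 75/184 - 825*√2/184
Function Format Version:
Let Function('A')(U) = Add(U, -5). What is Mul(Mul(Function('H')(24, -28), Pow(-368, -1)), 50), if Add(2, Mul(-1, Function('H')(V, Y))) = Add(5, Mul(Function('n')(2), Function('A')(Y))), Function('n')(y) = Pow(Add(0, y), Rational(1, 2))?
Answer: Add(Rational(75, 184), Mul(Rational(-825, 184), Pow(2, Rational(1, 2)))) ≈ -5.9333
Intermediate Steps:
Function('A')(U) = Add(-5, U)
Function('n')(y) = Pow(y, Rational(1, 2))
Function('H')(V, Y) = Add(-3, Mul(-1, Pow(2, Rational(1, 2)), Add(-5, Y))) (Function('H')(V, Y) = Add(2, Mul(-1, Add(5, Mul(Pow(2, Rational(1, 2)), Add(-5, Y))))) = Add(2, Add(-5, Mul(-1, Pow(2, Rational(1, 2)), Add(-5, Y)))) = Add(-3, Mul(-1, Pow(2, Rational(1, 2)), Add(-5, Y))))
Mul(Mul(Function('H')(24, -28), Pow(-368, -1)), 50) = Mul(Mul(Add(-3, Mul(Pow(2, Rational(1, 2)), Add(5, Mul(-1, -28)))), Pow(-368, -1)), 50) = Mul(Mul(Add(-3, Mul(Pow(2, Rational(1, 2)), Add(5, 28))), Rational(-1, 368)), 50) = Mul(Mul(Add(-3, Mul(Pow(2, Rational(1, 2)), 33)), Rational(-1, 368)), 50) = Mul(Mul(Add(-3, Mul(33, Pow(2, Rational(1, 2)))), Rational(-1, 368)), 50) = Mul(Add(Rational(3, 368), Mul(Rational(-33, 368), Pow(2, Rational(1, 2)))), 50) = Add(Rational(75, 184), Mul(Rational(-825, 184), Pow(2, Rational(1, 2))))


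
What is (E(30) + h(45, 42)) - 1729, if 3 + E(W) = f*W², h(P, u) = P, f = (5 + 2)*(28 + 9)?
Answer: 231413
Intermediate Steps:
f = 259 (f = 7*37 = 259)
E(W) = -3 + 259*W²
(E(30) + h(45, 42)) - 1729 = ((-3 + 259*30²) + 45) - 1729 = ((-3 + 259*900) + 45) - 1729 = ((-3 + 233100) + 45) - 1729 = (233097 + 45) - 1729 = 233142 - 1729 = 231413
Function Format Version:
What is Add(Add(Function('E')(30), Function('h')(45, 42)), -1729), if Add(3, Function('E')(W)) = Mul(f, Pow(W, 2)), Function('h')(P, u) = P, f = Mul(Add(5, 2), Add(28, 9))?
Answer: 231413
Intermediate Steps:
f = 259 (f = Mul(7, 37) = 259)
Function('E')(W) = Add(-3, Mul(259, Pow(W, 2)))
Add(Add(Function('E')(30), Function('h')(45, 42)), -1729) = Add(Add(Add(-3, Mul(259, Pow(30, 2))), 45), -1729) = Add(Add(Add(-3, Mul(259, 900)), 45), -1729) = Add(Add(Add(-3, 233100), 45), -1729) = Add(Add(233097, 45), -1729) = Add(233142, -1729) = 231413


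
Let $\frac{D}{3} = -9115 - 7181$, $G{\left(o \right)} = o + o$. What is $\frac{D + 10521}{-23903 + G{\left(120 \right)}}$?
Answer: $\frac{38367}{23663} \approx 1.6214$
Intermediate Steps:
$G{\left(o \right)} = 2 o$
$D = -48888$ ($D = 3 \left(-9115 - 7181\right) = 3 \left(-16296\right) = -48888$)
$\frac{D + 10521}{-23903 + G{\left(120 \right)}} = \frac{-48888 + 10521}{-23903 + 2 \cdot 120} = - \frac{38367}{-23903 + 240} = - \frac{38367}{-23663} = \left(-38367\right) \left(- \frac{1}{23663}\right) = \frac{38367}{23663}$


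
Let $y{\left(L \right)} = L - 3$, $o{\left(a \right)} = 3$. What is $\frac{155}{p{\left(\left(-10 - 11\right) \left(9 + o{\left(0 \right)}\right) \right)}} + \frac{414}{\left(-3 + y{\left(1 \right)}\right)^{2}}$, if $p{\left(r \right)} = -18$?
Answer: $\frac{3577}{450} \approx 7.9489$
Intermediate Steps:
$y{\left(L \right)} = -3 + L$
$\frac{155}{p{\left(\left(-10 - 11\right) \left(9 + o{\left(0 \right)}\right) \right)}} + \frac{414}{\left(-3 + y{\left(1 \right)}\right)^{2}} = \frac{155}{-18} + \frac{414}{\left(-3 + \left(-3 + 1\right)\right)^{2}} = 155 \left(- \frac{1}{18}\right) + \frac{414}{\left(-3 - 2\right)^{2}} = - \frac{155}{18} + \frac{414}{\left(-5\right)^{2}} = - \frac{155}{18} + \frac{414}{25} = \frac{3577}{450}$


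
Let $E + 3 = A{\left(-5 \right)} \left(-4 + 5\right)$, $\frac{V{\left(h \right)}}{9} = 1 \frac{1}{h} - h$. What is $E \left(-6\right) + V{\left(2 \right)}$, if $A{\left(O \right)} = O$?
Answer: $\frac{69}{2} \approx 34.5$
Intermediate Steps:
$V{\left(h \right)} = - 9 h + \frac{9}{h}$ ($V{\left(h \right)} = 9 \left(1 \frac{1}{h} - h\right) = 9 \left(\frac{1}{h} - h\right) = - 9 h + \frac{9}{h}$)
$E = -8$ ($E = -3 - 5 \left(-4 + 5\right) = -3 - 5 = -8$)
$E \left(-6\right) + V{\left(2 \right)} = \left(-8\right) \left(-6\right) + \left(\left(-9\right) 2 + \frac{9}{2}\right) = 48 + \left(-18 + 9 \cdot \frac{1}{2}\right) = 48 + \left(-18 + \frac{9}{2}\right) = 48 - \frac{27}{2} = \frac{69}{2}$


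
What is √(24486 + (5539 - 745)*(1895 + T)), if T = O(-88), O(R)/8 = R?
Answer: 2*√1433535 ≈ 2394.6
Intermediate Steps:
O(R) = 8*R
T = -704 (T = 8*(-88) = -704)
√(24486 + (5539 - 745)*(1895 + T)) = √(24486 + (5539 - 745)*(1895 - 704)) = √(24486 + 4794*1191) = √(24486 + 5709654) = √5734140 = 2*√1433535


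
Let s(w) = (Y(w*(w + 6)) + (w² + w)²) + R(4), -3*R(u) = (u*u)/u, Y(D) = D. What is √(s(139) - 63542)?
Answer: √3407833905/3 ≈ 19459.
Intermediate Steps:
R(u) = -u/3 (R(u) = -u*u/(3*u) = -u²/(3*u) = -u/3)
s(w) = -4/3 + (w + w²)² + w*(6 + w) (s(w) = (w*(w + 6) + (w² + w)²) - ⅓*4 = (w*(6 + w) + (w + w²)²) - 4/3 = ((w + w²)² + w*(6 + w)) - 4/3 = -4/3 + (w + w²)² + w*(6 + w))
√(s(139) - 63542) = √((-4/3 + 139*(6 + 139) + 139²*(1 + 139)²) - 63542) = √((-4/3 + 139*145 + 19321*140²) - 63542) = √((-4/3 + 20155 + 19321*19600) - 63542) = √((-4/3 + 20155 + 378691600) - 63542) = √(1136135261/3 - 63542) = √(1135944635/3) = √3407833905/3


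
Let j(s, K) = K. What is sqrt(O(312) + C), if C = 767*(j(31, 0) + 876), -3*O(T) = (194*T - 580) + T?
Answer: 2*sqrt(1466562)/3 ≈ 807.34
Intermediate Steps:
O(T) = 580/3 - 65*T (O(T) = -((194*T - 580) + T)/3 = -((-580 + 194*T) + T)/3 = -(-580 + 195*T)/3 = 580/3 - 65*T)
C = 671892 (C = 767*(0 + 876) = 767*876 = 671892)
sqrt(O(312) + C) = sqrt((580/3 - 65*312) + 671892) = sqrt((580/3 - 20280) + 671892) = sqrt(-60260/3 + 671892) = sqrt(1955416/3) = 2*sqrt(1466562)/3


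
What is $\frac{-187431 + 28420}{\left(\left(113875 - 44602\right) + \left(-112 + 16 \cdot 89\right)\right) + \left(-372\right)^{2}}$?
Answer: $- \frac{159011}{208969} \approx -0.76093$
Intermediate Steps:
$\frac{-187431 + 28420}{\left(\left(113875 - 44602\right) + \left(-112 + 16 \cdot 89\right)\right) + \left(-372\right)^{2}} = - \frac{159011}{\left(69273 + \left(-112 + 1424\right)\right) + 138384} = - \frac{159011}{\left(69273 + 1312\right) + 138384} = - \frac{159011}{70585 + 138384} = - \frac{159011}{208969}$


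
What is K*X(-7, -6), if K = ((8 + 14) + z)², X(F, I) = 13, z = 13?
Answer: 15925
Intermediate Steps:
K = 1225 (K = ((8 + 14) + 13)² = (22 + 13)² = 35² = 1225)
K*X(-7, -6) = 1225*13 = 15925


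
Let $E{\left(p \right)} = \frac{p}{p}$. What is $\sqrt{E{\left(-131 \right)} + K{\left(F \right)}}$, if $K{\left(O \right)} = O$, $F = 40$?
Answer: $\sqrt{41} \approx 6.4031$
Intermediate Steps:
$E{\left(p \right)} = 1$
$\sqrt{E{\left(-131 \right)} + K{\left(F \right)}} = \sqrt{1 + 40} = \sqrt{41}$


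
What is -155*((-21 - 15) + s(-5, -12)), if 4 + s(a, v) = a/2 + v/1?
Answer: 16895/2 ≈ 8447.5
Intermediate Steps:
s(a, v) = -4 + v + a/2 (s(a, v) = -4 + (a/2 + v/1) = -4 + (a*(1/2) + v*1) = -4 + (a/2 + v) = -4 + (v + a/2) = -4 + v + a/2)
-155*((-21 - 15) + s(-5, -12)) = -155*((-21 - 15) + (-4 - 12 + (1/2)*(-5))) = -155*(-36 + (-4 - 12 - 5/2)) = -155*(-36 - 37/2) = -155*(-109/2) = 16895/2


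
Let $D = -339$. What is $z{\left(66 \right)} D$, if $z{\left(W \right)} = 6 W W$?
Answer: $-8860104$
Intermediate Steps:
$z{\left(W \right)} = 6 W^{2}$
$z{\left(66 \right)} D = 6 \cdot 66^{2} \left(-339\right) = 6 \cdot 4356 \left(-339\right) = 26136 \left(-339\right) = -8860104$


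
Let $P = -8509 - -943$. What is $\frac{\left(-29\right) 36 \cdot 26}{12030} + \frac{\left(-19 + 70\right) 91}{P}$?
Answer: $- \frac{1116251}{388970} \approx -2.8698$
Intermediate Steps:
$P = -7566$ ($P = -8509 + 943 = -7566$)
$\frac{\left(-29\right) 36 \cdot 26}{12030} + \frac{\left(-19 + 70\right) 91}{P} = \frac{\left(-29\right) 36 \cdot 26}{12030} + \frac{\left(-19 + 70\right) 91}{-7566} = \left(-1044\right) 26 \cdot \frac{1}{12030} + 51 \cdot 91 \left(- \frac{1}{7566}\right) = \left(-27144\right) \frac{1}{12030} + 4641 \left(- \frac{1}{7566}\right) = - \frac{4524}{2005} - \frac{119}{194} = - \frac{1116251}{388970}$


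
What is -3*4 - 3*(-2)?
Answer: -6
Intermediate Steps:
-3*4 - 3*(-2) = -12 + 6 = -6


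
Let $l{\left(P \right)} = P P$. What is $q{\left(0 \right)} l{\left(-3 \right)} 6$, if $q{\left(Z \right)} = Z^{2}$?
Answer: $0$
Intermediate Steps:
$l{\left(P \right)} = P^{2}$
$q{\left(0 \right)} l{\left(-3 \right)} 6 = 0^{2} \left(-3\right)^{2} \cdot 6 = 0 \cdot 9 \cdot 6 = 0 \cdot 54 = 0$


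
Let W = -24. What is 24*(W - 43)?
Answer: -1608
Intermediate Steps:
24*(W - 43) = 24*(-24 - 43) = 24*(-67) = -1608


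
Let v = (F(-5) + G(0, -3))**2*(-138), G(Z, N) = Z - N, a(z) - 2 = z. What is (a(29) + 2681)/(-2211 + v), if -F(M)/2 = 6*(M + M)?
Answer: -904/696671 ≈ -0.0012976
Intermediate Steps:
F(M) = -24*M (F(M) = -12*(M + M) = -12*2*M = -24*M)
a(z) = 2 + z
v = -2087802 (v = (-24*(-5) + (0 - 1*(-3)))**2*(-138) = (120 + (0 + 3))**2*(-138) = (120 + 3)**2*(-138) = 123**2*(-138) = 15129*(-138) = -2087802)
(a(29) + 2681)/(-2211 + v) = ((2 + 29) + 2681)/(-2211 - 2087802) = (31 + 2681)/(-2090013) = 2712*(-1/2090013) = -904/696671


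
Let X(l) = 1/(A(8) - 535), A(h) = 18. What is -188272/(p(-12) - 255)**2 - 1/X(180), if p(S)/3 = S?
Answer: 43591805/84681 ≈ 514.78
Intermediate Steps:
p(S) = 3*S
X(l) = -1/517 (X(l) = 1/(18 - 535) = 1/(-517) = -1/517)
-188272/(p(-12) - 255)**2 - 1/X(180) = -188272/(3*(-12) - 255)**2 - 1/(-1/517) = -188272/(-36 - 255)**2 - 1*(-517) = -188272/((-291)**2) + 517 = -188272/84681 + 517 = 43591805/84681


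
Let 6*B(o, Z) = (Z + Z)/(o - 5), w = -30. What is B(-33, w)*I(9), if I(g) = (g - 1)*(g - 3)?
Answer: 240/19 ≈ 12.632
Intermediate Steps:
I(g) = (-1 + g)*(-3 + g)
B(o, Z) = Z/(3*(-5 + o)) (B(o, Z) = ((Z + Z)/(o - 5))/6 = ((2*Z)/(-5 + o))/6 = (2*Z/(-5 + o))/6 = Z/(3*(-5 + o)))
B(-33, w)*I(9) = ((⅓)*(-30)/(-5 - 33))*(3 + 9² - 4*9) = ((⅓)*(-30)/(-38))*(3 + 81 - 36) = ((⅓)*(-30)*(-1/38))*48 = (5/19)*48 = 240/19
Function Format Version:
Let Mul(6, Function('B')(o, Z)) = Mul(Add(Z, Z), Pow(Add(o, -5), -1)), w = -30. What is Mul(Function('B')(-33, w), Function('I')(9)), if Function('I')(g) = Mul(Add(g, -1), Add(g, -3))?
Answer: Rational(240, 19) ≈ 12.632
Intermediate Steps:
Function('I')(g) = Mul(Add(-1, g), Add(-3, g))
Function('B')(o, Z) = Mul(Rational(1, 3), Z, Pow(Add(-5, o), -1)) (Function('B')(o, Z) = Mul(Rational(1, 6), Mul(Add(Z, Z), Pow(Add(o, -5), -1))) = Mul(Rational(1, 6), Mul(Mul(2, Z), Pow(Add(-5, o), -1))) = Mul(Rational(1, 6), Mul(2, Z, Pow(Add(-5, o), -1))) = Mul(Rational(1, 3), Z, Pow(Add(-5, o), -1)))
Mul(Function('B')(-33, w), Function('I')(9)) = Mul(Mul(Rational(1, 3), -30, Pow(Add(-5, -33), -1)), Add(3, Pow(9, 2), Mul(-4, 9))) = Mul(Mul(Rational(1, 3), -30, Pow(-38, -1)), Add(3, 81, -36)) = Mul(Mul(Rational(1, 3), -30, Rational(-1, 38)), 48) = Mul(Rational(5, 19), 48) = Rational(240, 19)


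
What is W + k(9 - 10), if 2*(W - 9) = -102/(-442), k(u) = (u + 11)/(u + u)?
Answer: 107/26 ≈ 4.1154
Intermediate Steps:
k(u) = (11 + u)/(2*u) (k(u) = (11 + u)/((2*u)) = (11 + u)*(1/(2*u)) = (11 + u)/(2*u))
W = 237/26 (W = 9 + (-102/(-442))/2 = 9 + (-102*(-1/442))/2 = 9 + (½)*(3/13) = 9 + 3/26 = 237/26 ≈ 9.1154)
W + k(9 - 10) = 237/26 + (11 + (9 - 10))/(2*(9 - 10)) = 237/26 + (½)*(11 - 1)/(-1) = 237/26 + (½)*(-1)*10 = 237/26 - 5 = 107/26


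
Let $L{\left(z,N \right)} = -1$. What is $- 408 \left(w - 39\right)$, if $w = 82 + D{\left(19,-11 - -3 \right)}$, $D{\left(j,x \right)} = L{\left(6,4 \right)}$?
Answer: $-17136$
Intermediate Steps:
$D{\left(j,x \right)} = -1$
$w = 81$ ($w = 82 - 1 = 81$)
$- 408 \left(w - 39\right) = - 408 \left(81 - 39\right) = \left(-408\right) 42 = -17136$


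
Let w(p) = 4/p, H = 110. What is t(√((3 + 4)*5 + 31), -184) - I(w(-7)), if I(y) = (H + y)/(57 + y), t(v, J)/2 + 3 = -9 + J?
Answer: -155606/395 ≈ -393.94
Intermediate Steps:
t(v, J) = -24 + 2*J (t(v, J) = -6 + 2*(-9 + J) = -6 + (-18 + 2*J) = -24 + 2*J)
I(y) = (110 + y)/(57 + y)
t(√((3 + 4)*5 + 31), -184) - I(w(-7)) = (-24 + 2*(-184)) - (110 + 4/(-7))/(57 + 4/(-7)) = (-24 - 368) - (110 + 4*(-⅐))/(57 + 4*(-⅐)) = -392 - (110 - 4/7)/(57 - 4/7) = -392 - 766/(395/7*7) = -392 - 7*766/(395*7) = -392 - 1*766/395 = -392 - 766/395 = -155606/395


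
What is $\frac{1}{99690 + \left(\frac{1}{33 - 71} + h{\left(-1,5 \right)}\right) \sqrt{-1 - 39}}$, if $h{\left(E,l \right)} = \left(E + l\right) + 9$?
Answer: $\frac{3598809}{358765512259} - \frac{9367 i \sqrt{10}}{3587655122590} \approx 1.0031 \cdot 10^{-5} - 8.2564 \cdot 10^{-9} i$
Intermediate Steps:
$h{\left(E,l \right)} = 9 + E + l$
$\frac{1}{99690 + \left(\frac{1}{33 - 71} + h{\left(-1,5 \right)}\right) \sqrt{-1 - 39}} = \frac{1}{99690 + \left(\frac{1}{33 - 71} + \left(9 - 1 + 5\right)\right) \sqrt{-1 - 39}} = \frac{1}{99690 + \left(\frac{1}{-38} + 13\right) \sqrt{-40}} = \frac{1}{99690 + \left(- \frac{1}{38} + 13\right) 2 i \sqrt{10}} = \frac{1}{99690 + \frac{493 \cdot 2 i \sqrt{10}}{38}} = \frac{1}{99690 + \frac{493 i \sqrt{10}}{19}}$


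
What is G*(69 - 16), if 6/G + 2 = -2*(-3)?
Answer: 159/2 ≈ 79.500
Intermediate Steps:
G = 3/2 (G = 6/(-2 - 2*(-3)) = 6/(-2 + 6) = 6/4 = 6*(¼) = 3/2 ≈ 1.5000)
G*(69 - 16) = 3*(69 - 16)/2 = (3/2)*53 = 159/2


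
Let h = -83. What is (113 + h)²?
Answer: 900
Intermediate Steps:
(113 + h)² = (113 - 83)² = 30² = 900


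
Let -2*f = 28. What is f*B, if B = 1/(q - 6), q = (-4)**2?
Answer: -7/5 ≈ -1.4000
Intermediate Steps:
f = -14 (f = -1/2*28 = -14)
q = 16
B = 1/10 (B = 1/(16 - 6) = 1/10 ≈ 0.10000)
f*B = -14*1/10 = -7/5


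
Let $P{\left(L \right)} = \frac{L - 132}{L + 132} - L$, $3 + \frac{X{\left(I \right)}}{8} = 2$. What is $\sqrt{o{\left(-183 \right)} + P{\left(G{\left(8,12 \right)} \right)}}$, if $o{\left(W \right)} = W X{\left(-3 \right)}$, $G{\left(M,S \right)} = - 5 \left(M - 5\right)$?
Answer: $\frac{4 \sqrt{140478}}{39} \approx 38.441$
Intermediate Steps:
$G{\left(M,S \right)} = 25 - 5 M$ ($G{\left(M,S \right)} = - 5 \left(-5 + M\right) = 25 - 5 M$)
$X{\left(I \right)} = -8$ ($X{\left(I \right)} = -24 + 8 \cdot 2 = -24 + 16 = -8$)
$o{\left(W \right)} = - 8 W$ ($o{\left(W \right)} = W \left(-8\right) = - 8 W$)
$P{\left(L \right)} = - L + \frac{-132 + L}{132 + L}$ ($P{\left(L \right)} = \frac{L - 132}{132 + L} - L = \frac{-132 + L}{132 + L} - L = - L + \frac{-132 + L}{132 + L}$)
$\sqrt{o{\left(-183 \right)} + P{\left(G{\left(8,12 \right)} \right)}} = \sqrt{\left(-8\right) \left(-183\right) + \frac{-132 - \left(25 - 40\right)^{2} - 131 \left(25 - 40\right)}{132 + \left(25 - 40\right)}} = \sqrt{1464 + \frac{-132 - \left(25 - 40\right)^{2} - 131 \left(25 - 40\right)}{132 + \left(25 - 40\right)}} = \sqrt{1464 + \frac{-132 - \left(-15\right)^{2} - -1965}{132 - 15}} = \sqrt{1464 + \frac{-132 - 225 + 1965}{117}} = \sqrt{1464 + \frac{1}{117} \cdot 1608} = \sqrt{1464 + \frac{536}{39}} = \sqrt{\frac{57632}{39}} = \frac{4 \sqrt{140478}}{39}$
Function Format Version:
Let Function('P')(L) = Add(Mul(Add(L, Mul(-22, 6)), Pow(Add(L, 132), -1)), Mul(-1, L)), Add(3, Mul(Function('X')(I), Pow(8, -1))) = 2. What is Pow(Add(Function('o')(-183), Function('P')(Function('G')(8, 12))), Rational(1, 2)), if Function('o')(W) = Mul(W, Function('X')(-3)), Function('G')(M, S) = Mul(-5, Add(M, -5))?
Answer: Mul(Rational(4, 39), Pow(140478, Rational(1, 2))) ≈ 38.441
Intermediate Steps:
Function('G')(M, S) = Add(25, Mul(-5, M)) (Function('G')(M, S) = Mul(-5, Add(-5, M)) = Add(25, Mul(-5, M)))
Function('X')(I) = -8 (Function('X')(I) = Add(-24, Mul(8, 2)) = Add(-24, 16) = -8)
Function('o')(W) = Mul(-8, W) (Function('o')(W) = Mul(W, -8) = Mul(-8, W))
Function('P')(L) = Add(Mul(-1, L), Mul(Pow(Add(132, L), -1), Add(-132, L))) (Function('P')(L) = Add(Mul(Add(L, -132), Pow(Add(132, L), -1)), Mul(-1, L)) = Add(Mul(Add(-132, L), Pow(Add(132, L), -1)), Mul(-1, L)) = Add(Mul(Pow(Add(132, L), -1), Add(-132, L)), Mul(-1, L)) = Add(Mul(-1, L), Mul(Pow(Add(132, L), -1), Add(-132, L))))
Pow(Add(Function('o')(-183), Function('P')(Function('G')(8, 12))), Rational(1, 2)) = Pow(Add(Mul(-8, -183), Mul(Pow(Add(132, Add(25, Mul(-5, 8))), -1), Add(-132, Mul(-1, Pow(Add(25, Mul(-5, 8)), 2)), Mul(-131, Add(25, Mul(-5, 8)))))), Rational(1, 2)) = Pow(Add(1464, Mul(Pow(Add(132, Add(25, -40)), -1), Add(-132, Mul(-1, Pow(Add(25, -40), 2)), Mul(-131, Add(25, -40))))), Rational(1, 2)) = Pow(Add(1464, Mul(Pow(Add(132, -15), -1), Add(-132, Mul(-1, Pow(-15, 2)), Mul(-131, -15)))), Rational(1, 2)) = Pow(Add(1464, Mul(Pow(117, -1), Add(-132, Mul(-1, 225), 1965))), Rational(1, 2)) = Pow(Add(1464, Mul(Rational(1, 117), Add(-132, -225, 1965))), Rational(1, 2)) = Pow(Add(1464, Mul(Rational(1, 117), 1608)), Rational(1, 2)) = Pow(Add(1464, Rational(536, 39)), Rational(1, 2)) = Pow(Rational(57632, 39), Rational(1, 2)) = Mul(Rational(4, 39), Pow(140478, Rational(1, 2)))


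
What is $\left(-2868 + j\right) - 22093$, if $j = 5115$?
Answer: $-19846$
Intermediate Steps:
$\left(-2868 + j\right) - 22093 = \left(-2868 + 5115\right) - 22093 = 2247 - 22093 = -19846$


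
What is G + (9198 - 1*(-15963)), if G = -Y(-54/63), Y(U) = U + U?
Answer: 176139/7 ≈ 25163.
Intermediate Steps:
Y(U) = 2*U
G = 12/7 (G = -2*(-54/63) = -2*(-54*1/63) = -2*(-6)/7 = -1*(-12/7) = 12/7 ≈ 1.7143)
G + (9198 - 1*(-15963)) = 12/7 + (9198 - 1*(-15963)) = 12/7 + (9198 + 15963) = 12/7 + 25161 = 176139/7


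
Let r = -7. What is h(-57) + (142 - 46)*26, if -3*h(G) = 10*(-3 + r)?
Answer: 7588/3 ≈ 2529.3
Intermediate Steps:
h(G) = 100/3 (h(G) = -10*(-3 - 7)/3 = -10*(-10)/3 = -⅓*(-100) = 100/3)
h(-57) + (142 - 46)*26 = 100/3 + (142 - 46)*26 = 100/3 + 96*26 = 100/3 + 2496 = 7588/3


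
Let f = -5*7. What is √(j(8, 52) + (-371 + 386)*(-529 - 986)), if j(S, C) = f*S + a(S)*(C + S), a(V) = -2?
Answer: 25*I*√37 ≈ 152.07*I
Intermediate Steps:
f = -35
j(S, C) = -37*S - 2*C (j(S, C) = -35*S - 2*(C + S) = -35*S + (-2*C - 2*S) = -37*S - 2*C)
√(j(8, 52) + (-371 + 386)*(-529 - 986)) = √((-37*8 - 2*52) + (-371 + 386)*(-529 - 986)) = √((-296 - 104) + 15*(-1515)) = √(-400 - 22725) = √(-23125) = 25*I*√37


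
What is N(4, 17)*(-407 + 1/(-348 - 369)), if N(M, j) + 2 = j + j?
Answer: -9338240/717 ≈ -13024.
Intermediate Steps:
N(M, j) = -2 + 2*j (N(M, j) = -2 + (j + j) = -2 + 2*j)
N(4, 17)*(-407 + 1/(-348 - 369)) = (-2 + 2*17)*(-407 + 1/(-348 - 369)) = (-2 + 34)*(-407 + 1/(-717)) = 32*(-407 - 1/717) = 32*(-291820/717) = -9338240/717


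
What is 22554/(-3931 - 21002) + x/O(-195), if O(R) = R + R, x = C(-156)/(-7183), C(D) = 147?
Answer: -7019825981/7760728690 ≈ -0.90453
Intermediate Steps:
x = -147/7183 (x = 147/(-7183) = 147*(-1/7183) = -147/7183 ≈ -0.020465)
O(R) = 2*R
22554/(-3931 - 21002) + x/O(-195) = 22554/(-3931 - 21002) - 147/(7183*(2*(-195))) = 22554/(-24933) - 147/7183/(-390) = 22554*(-1/24933) - 147/7183*(-1/390) = -7518/8311 + 49/933790 = -7019825981/7760728690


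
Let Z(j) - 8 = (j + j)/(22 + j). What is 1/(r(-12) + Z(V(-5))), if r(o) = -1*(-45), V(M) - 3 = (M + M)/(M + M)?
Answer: 13/693 ≈ 0.018759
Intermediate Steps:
V(M) = 4 (V(M) = 3 + (M + M)/(M + M) = 3 + (2*M)/((2*M)) = 3 + (2*M)*(1/(2*M)) = 3 + 1 = 4)
r(o) = 45
Z(j) = 8 + 2*j/(22 + j) (Z(j) = 8 + (j + j)/(22 + j) = 8 + (2*j)/(22 + j) = 8 + 2*j/(22 + j))
1/(r(-12) + Z(V(-5))) = 1/(45 + 2*(88 + 5*4)/(22 + 4)) = 1/(45 + 2*(88 + 20)/26) = 1/(45 + 2*(1/26)*108) = 1/(45 + 108/13) = 1/(693/13) = 13/693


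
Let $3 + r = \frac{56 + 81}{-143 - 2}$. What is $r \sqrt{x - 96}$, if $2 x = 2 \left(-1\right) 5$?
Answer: $- \frac{572 i \sqrt{101}}{145} \approx - 39.645 i$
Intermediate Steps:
$r = - \frac{572}{145}$ ($r = -3 + \frac{56 + 81}{-143 - 2} = -3 + \frac{137}{-145} = -3 + 137 \left(- \frac{1}{145}\right) = -3 - \frac{137}{145} = - \frac{572}{145} \approx -3.9448$)
$x = -5$ ($x = \frac{2 \left(-1\right) 5}{2} = \frac{\left(-2\right) 5}{2} = \frac{1}{2} \left(-10\right) = -5$)
$r \sqrt{x - 96} = - \frac{572 \sqrt{-5 - 96}}{145} = - \frac{572 \sqrt{-101}}{145} = - \frac{572 i \sqrt{101}}{145}$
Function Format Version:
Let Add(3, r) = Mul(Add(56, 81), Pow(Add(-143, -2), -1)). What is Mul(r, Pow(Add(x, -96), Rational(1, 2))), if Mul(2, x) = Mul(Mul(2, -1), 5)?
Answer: Mul(Rational(-572, 145), I, Pow(101, Rational(1, 2))) ≈ Mul(-39.645, I)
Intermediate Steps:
r = Rational(-572, 145) (r = Add(-3, Mul(Add(56, 81), Pow(Add(-143, -2), -1))) = Add(-3, Mul(137, Pow(-145, -1))) = Add(-3, Mul(137, Rational(-1, 145))) = Add(-3, Rational(-137, 145)) = Rational(-572, 145) ≈ -3.9448)
x = -5 (x = Mul(Rational(1, 2), Mul(Mul(2, -1), 5)) = Mul(Rational(1, 2), Mul(-2, 5)) = Mul(Rational(1, 2), -10) = -5)
Mul(r, Pow(Add(x, -96), Rational(1, 2))) = Mul(Rational(-572, 145), Pow(Add(-5, -96), Rational(1, 2))) = Mul(Rational(-572, 145), Pow(-101, Rational(1, 2))) = Mul(Rational(-572, 145), Mul(I, Pow(101, Rational(1, 2)))) = Mul(Rational(-572, 145), I, Pow(101, Rational(1, 2)))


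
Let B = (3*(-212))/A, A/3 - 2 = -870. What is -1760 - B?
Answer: -381973/217 ≈ -1760.2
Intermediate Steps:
A = -2604 (A = 6 + 3*(-870) = 6 - 2610 = -2604)
B = 53/217 (B = (3*(-212))/(-2604) = -636*(-1/2604) = 53/217 ≈ 0.24424)
-1760 - B = -1760 - 1*53/217 = -1760 - 53/217 = -381973/217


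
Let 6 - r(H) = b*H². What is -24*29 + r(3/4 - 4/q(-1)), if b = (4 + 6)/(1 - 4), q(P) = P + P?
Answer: -15955/24 ≈ -664.79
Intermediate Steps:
q(P) = 2*P
b = -10/3 (b = 10/(-3) = 10*(-⅓) = -10/3 ≈ -3.3333)
r(H) = 6 + 10*H²/3 (r(H) = 6 - (-10)*H²/3 = 6 + 10*H²/3)
-24*29 + r(3/4 - 4/q(-1)) = -24*29 + (6 + 10*(3/4 - 4/(2*(-1)))²/3) = -696 + (6 + 10*(3*(¼) - 4/(-2))²/3) = -696 + (6 + 10*(¾ - 4*(-½))²/3) = -696 + (6 + 10*(¾ + 2)²/3) = -696 + (6 + 10*(11/4)²/3) = -696 + (6 + (10/3)*(121/16)) = -696 + (6 + 605/24) = -696 + 749/24 = -15955/24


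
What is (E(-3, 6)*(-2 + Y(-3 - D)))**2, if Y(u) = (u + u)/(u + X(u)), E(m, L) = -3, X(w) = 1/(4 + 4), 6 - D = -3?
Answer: 36/9025 ≈ 0.0039889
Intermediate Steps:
D = 9 (D = 6 - 1*(-3) = 6 + 3 = 9)
X(w) = 1/8
Y(u) = 2*u/(1/8 + u) (Y(u) = (u + u)/(u + 1/8) = (2*u)/(1/8 + u) = 2*u/(1/8 + u))
(E(-3, 6)*(-2 + Y(-3 - D)))**2 = (-3*(-2 + 16*(-3 - 1*9)/(1 + 8*(-3 - 1*9))))**2 = (-3*(-2 + 16*(-3 - 9)/(1 + 8*(-3 - 9))))**2 = (-3*(-2 + 16*(-12)/(1 + 8*(-12))))**2 = (-3*(-2 + 16*(-12)/(1 - 96)))**2 = (-3*(-2 + 16*(-12)/(-95)))**2 = (-3*(-2 + 16*(-12)*(-1/95)))**2 = (-3*(-2 + 192/95))**2 = (-3*2/95)**2 = (-6/95)**2 = 36/9025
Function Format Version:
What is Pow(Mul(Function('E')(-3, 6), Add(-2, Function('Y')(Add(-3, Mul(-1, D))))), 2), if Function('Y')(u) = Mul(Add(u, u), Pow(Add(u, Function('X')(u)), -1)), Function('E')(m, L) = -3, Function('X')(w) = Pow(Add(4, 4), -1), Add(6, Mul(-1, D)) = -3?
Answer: Rational(36, 9025) ≈ 0.0039889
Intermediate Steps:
D = 9 (D = Add(6, Mul(-1, -3)) = Add(6, 3) = 9)
Function('X')(w) = Rational(1, 8) (Function('X')(w) = Pow(8, -1) = Rational(1, 8))
Function('Y')(u) = Mul(2, u, Pow(Add(Rational(1, 8), u), -1)) (Function('Y')(u) = Mul(Add(u, u), Pow(Add(u, Rational(1, 8)), -1)) = Mul(Mul(2, u), Pow(Add(Rational(1, 8), u), -1)) = Mul(2, u, Pow(Add(Rational(1, 8), u), -1)))
Pow(Mul(Function('E')(-3, 6), Add(-2, Function('Y')(Add(-3, Mul(-1, D))))), 2) = Pow(Mul(-3, Add(-2, Mul(16, Add(-3, Mul(-1, 9)), Pow(Add(1, Mul(8, Add(-3, Mul(-1, 9)))), -1)))), 2) = Pow(Mul(-3, Add(-2, Mul(16, Add(-3, -9), Pow(Add(1, Mul(8, Add(-3, -9))), -1)))), 2) = Pow(Mul(-3, Add(-2, Mul(16, -12, Pow(Add(1, Mul(8, -12)), -1)))), 2) = Pow(Mul(-3, Add(-2, Mul(16, -12, Pow(Add(1, -96), -1)))), 2) = Pow(Mul(-3, Add(-2, Mul(16, -12, Pow(-95, -1)))), 2) = Pow(Mul(-3, Add(-2, Mul(16, -12, Rational(-1, 95)))), 2) = Pow(Mul(-3, Add(-2, Rational(192, 95))), 2) = Pow(Mul(-3, Rational(2, 95)), 2) = Pow(Rational(-6, 95), 2) = Rational(36, 9025)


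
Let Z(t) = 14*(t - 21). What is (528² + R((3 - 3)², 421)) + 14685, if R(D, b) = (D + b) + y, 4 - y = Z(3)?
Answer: 294146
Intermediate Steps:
Z(t) = -294 + 14*t (Z(t) = 14*(-21 + t) = -294 + 14*t)
y = 256 (y = 4 - (-294 + 14*3) = 4 - (-294 + 42) = 4 - 1*(-252) = 4 + 252 = 256)
R(D, b) = 256 + D + b (R(D, b) = (D + b) + 256 = 256 + D + b)
(528² + R((3 - 3)², 421)) + 14685 = (528² + (256 + (3 - 3)² + 421)) + 14685 = (278784 + (256 + 0² + 421)) + 14685 = (278784 + (256 + 0 + 421)) + 14685 = (278784 + 677) + 14685 = 279461 + 14685 = 294146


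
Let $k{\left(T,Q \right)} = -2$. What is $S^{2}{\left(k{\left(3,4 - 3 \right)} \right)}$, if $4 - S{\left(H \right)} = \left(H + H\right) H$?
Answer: $16$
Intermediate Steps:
$S{\left(H \right)} = 4 - 2 H^{2}$ ($S{\left(H \right)} = 4 - \left(H + H\right) H = 4 - 2 H H = 4 - 2 H^{2}$)
$S^{2}{\left(k{\left(3,4 - 3 \right)} \right)} = \left(4 - 2 \left(-2\right)^{2}\right)^{2} = \left(4 - 8\right)^{2} = \left(-4\right)^{2} = 16$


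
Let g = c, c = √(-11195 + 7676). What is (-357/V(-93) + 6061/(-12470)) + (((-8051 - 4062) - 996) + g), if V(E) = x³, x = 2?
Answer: -22625071/1720 + 3*I*√391 ≈ -13154.0 + 59.321*I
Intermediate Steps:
c = 3*I*√391 (c = √(-3519) = 3*I*√391 ≈ 59.321*I)
g = 3*I*√391 ≈ 59.321*I
V(E) = 8 (V(E) = 2³ = 8)
(-357/V(-93) + 6061/(-12470)) + (((-8051 - 4062) - 996) + g) = (-357/8 + 6061/(-12470)) + (((-8051 - 4062) - 996) + 3*I*√391) = (-357*⅛ + 6061*(-1/12470)) + ((-12113 - 996) + 3*I*√391) = (-357/8 - 209/430) + (-13109 + 3*I*√391) = -77591/1720 + (-13109 + 3*I*√391) = -22625071/1720 + 3*I*√391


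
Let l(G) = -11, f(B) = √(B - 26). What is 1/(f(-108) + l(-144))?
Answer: -11/255 - I*√134/255 ≈ -0.043137 - 0.045395*I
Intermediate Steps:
f(B) = √(-26 + B)
1/(f(-108) + l(-144)) = 1/(√(-26 - 108) - 11) = 1/(√(-134) - 11) = 1/(I*√134 - 11) = 1/(-11 + I*√134)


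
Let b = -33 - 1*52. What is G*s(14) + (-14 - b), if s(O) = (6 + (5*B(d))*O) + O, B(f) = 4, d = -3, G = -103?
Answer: -30829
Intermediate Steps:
b = -85 (b = -33 - 52 = -85)
s(O) = 6 + 21*O (s(O) = (6 + (5*4)*O) + O = (6 + 20*O) + O = 6 + 21*O)
G*s(14) + (-14 - b) = -103*(6 + 21*14) + (-14 - 1*(-85)) = -103*(6 + 294) + (-14 + 85) = -103*300 + 71 = -30900 + 71 = -30829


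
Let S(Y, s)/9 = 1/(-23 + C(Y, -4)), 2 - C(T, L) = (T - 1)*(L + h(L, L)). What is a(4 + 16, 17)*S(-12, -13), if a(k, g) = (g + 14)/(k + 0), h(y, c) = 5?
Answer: -279/160 ≈ -1.7437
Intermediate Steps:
a(k, g) = (14 + g)/k
C(T, L) = 2 - (-1 + T)*(5 + L) (C(T, L) = 2 - (T - 1)*(L + 5) = 2 - (-1 + T)*(5 + L))
S(Y, s) = 9/(-20 - Y) (S(Y, s) = 9/(-23 + (7 - 4 - 5*Y - 1*(-4)*Y)) = 9/(-23 + (7 - 4 - 5*Y + 4*Y)) = 9/(-23 + (3 - Y)) = 9/(-20 - Y))
a(4 + 16, 17)*S(-12, -13) = ((14 + 17)/(4 + 16))*(-9/(20 - 12)) = (31/20)*(-9/8) = -279/160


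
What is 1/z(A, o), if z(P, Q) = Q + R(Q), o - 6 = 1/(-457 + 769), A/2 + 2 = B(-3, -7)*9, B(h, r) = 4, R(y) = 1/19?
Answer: 5928/35899 ≈ 0.16513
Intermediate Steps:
R(y) = 1/19
A = 68 (A = -4 + 2*(4*9) = -4 + 2*36 = -4 + 72 = 68)
o = 1873/312 (o = 6 + 1/(-457 + 769) = 6 + 1/312 = 1873/312 ≈ 6.0032)
z(P, Q) = 1/19 + Q (z(P, Q) = Q + 1/19 = 1/19 + Q)
1/z(A, o) = 1/(1/19 + 1873/312) = 1/(35899/5928) = 5928/35899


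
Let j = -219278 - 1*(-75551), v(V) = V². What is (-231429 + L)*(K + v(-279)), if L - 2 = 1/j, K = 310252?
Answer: -12908869065523990/143727 ≈ -8.9815e+10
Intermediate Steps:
j = -143727 (j = -219278 + 75551 = -143727)
L = 287453/143727 (L = 2 + 1/(-143727) = 2 - 1/143727 = 287453/143727 ≈ 2.0000)
(-231429 + L)*(K + v(-279)) = (-231429 + 287453/143727)*(310252 + (-279)²) = -33262308430*(310252 + 77841)/143727 = -33262308430/143727*388093 = -12908869065523990/143727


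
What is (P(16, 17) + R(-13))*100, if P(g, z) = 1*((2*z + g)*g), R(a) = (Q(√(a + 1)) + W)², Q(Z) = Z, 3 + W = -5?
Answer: 85200 - 3200*I*√3 ≈ 85200.0 - 5542.6*I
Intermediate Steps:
W = -8 (W = -3 - 5 = -8)
R(a) = (-8 + √(1 + a))² (R(a) = (√(a + 1) - 8)² = (√(1 + a) - 8)² = (-8 + √(1 + a))²)
P(g, z) = g*(g + 2*z) (P(g, z) = 1*((g + 2*z)*g) = 1*(g*(g + 2*z)) = g*(g + 2*z))
(P(16, 17) + R(-13))*100 = (16*(16 + 2*17) + (-8 + √(1 - 13))²)*100 = (16*(16 + 34) + (-8 + √(-12))²)*100 = (16*50 + (-8 + 2*I*√3)²)*100 = (800 + (-8 + 2*I*√3)²)*100 = 80000 + 100*(-8 + 2*I*√3)²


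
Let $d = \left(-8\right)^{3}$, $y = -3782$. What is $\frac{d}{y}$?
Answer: $\frac{256}{1891} \approx 0.13538$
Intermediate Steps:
$d = -512$
$\frac{d}{y} = - \frac{512}{-3782} = \left(-512\right) \left(- \frac{1}{3782}\right) = \frac{256}{1891}$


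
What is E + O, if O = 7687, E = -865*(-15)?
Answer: 20662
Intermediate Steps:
E = 12975
E + O = 12975 + 7687 = 20662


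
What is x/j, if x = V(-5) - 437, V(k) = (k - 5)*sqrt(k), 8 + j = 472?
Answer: -437/464 - 5*I*sqrt(5)/232 ≈ -0.94181 - 0.048191*I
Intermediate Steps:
j = 464 (j = -8 + 472 = 464)
V(k) = sqrt(k)*(-5 + k) (V(k) = (-5 + k)*sqrt(k) = sqrt(k)*(-5 + k))
x = -437 - 10*I*sqrt(5) (x = sqrt(-5)*(-5 - 5) - 437 = (I*sqrt(5))*(-10) - 437 = -10*I*sqrt(5) - 437 = -437 - 10*I*sqrt(5) ≈ -437.0 - 22.361*I)
x/j = (-437 - 10*I*sqrt(5))/464 = (-437 - 10*I*sqrt(5))*(1/464) = -437/464 - 5*I*sqrt(5)/232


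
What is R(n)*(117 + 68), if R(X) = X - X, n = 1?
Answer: 0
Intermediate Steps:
R(X) = 0
R(n)*(117 + 68) = 0*(117 + 68) = 0*185 = 0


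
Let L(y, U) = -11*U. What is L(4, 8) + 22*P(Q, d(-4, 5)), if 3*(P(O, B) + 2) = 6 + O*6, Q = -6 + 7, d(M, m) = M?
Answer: -44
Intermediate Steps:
Q = 1
P(O, B) = 2*O (P(O, B) = -2 + (6 + O*6)/3 = -2 + (6 + 6*O)/3 = -2 + (2 + 2*O) = 2*O)
L(4, 8) + 22*P(Q, d(-4, 5)) = -11*8 + 22*(2*1) = -88 + 22*2 = -88 + 44 = -44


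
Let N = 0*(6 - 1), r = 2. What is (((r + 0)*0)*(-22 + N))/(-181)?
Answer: 0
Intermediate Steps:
N = 0 (N = 0*5 = 0)
(((r + 0)*0)*(-22 + N))/(-181) = (((2 + 0)*0)*(-22 + 0))/(-181) = ((2*0)*(-22))*(-1/181) = (0*(-22))*(-1/181) = 0*(-1/181) = 0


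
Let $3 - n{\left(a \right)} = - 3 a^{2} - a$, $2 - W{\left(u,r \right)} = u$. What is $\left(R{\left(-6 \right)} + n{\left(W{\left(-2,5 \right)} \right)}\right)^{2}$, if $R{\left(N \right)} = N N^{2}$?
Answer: $25921$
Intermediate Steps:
$W{\left(u,r \right)} = 2 - u$
$R{\left(N \right)} = N^{3}$
$n{\left(a \right)} = 3 + a + 3 a^{2}$ ($n{\left(a \right)} = 3 - \left(- 3 a^{2} - a\right) = 3 - \left(- a - 3 a^{2}\right) = 3 + \left(a + 3 a^{2}\right) = 3 + a + 3 a^{2}$)
$\left(R{\left(-6 \right)} + n{\left(W{\left(-2,5 \right)} \right)}\right)^{2} = \left(\left(-6\right)^{3} + \left(3 + \left(2 - -2\right) + 3 \left(2 - -2\right)^{2}\right)\right)^{2} = \left(-216 + \left(3 + \left(2 + 2\right) + 3 \left(2 + 2\right)^{2}\right)\right)^{2} = \left(-216 + \left(3 + 4 + 3 \cdot 4^{2}\right)\right)^{2} = \left(-216 + \left(3 + 4 + 3 \cdot 16\right)\right)^{2} = \left(-216 + \left(3 + 4 + 48\right)\right)^{2} = \left(-216 + 55\right)^{2} = \left(-161\right)^{2} = 25921$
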